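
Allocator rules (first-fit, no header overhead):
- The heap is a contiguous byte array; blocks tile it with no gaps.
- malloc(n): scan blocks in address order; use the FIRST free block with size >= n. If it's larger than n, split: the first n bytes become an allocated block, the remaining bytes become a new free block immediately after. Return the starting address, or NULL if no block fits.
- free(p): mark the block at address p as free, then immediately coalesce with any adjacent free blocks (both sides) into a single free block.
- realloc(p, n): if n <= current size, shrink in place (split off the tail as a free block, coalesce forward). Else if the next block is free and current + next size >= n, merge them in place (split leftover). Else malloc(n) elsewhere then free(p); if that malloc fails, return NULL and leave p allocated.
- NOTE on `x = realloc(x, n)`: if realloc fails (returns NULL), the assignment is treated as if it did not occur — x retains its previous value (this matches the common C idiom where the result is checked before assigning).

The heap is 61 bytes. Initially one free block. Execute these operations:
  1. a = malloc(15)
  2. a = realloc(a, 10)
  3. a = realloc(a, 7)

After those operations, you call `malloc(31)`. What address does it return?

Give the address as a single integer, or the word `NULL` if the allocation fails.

Answer: 7

Derivation:
Op 1: a = malloc(15) -> a = 0; heap: [0-14 ALLOC][15-60 FREE]
Op 2: a = realloc(a, 10) -> a = 0; heap: [0-9 ALLOC][10-60 FREE]
Op 3: a = realloc(a, 7) -> a = 0; heap: [0-6 ALLOC][7-60 FREE]
malloc(31): first-fit scan over [0-6 ALLOC][7-60 FREE] -> 7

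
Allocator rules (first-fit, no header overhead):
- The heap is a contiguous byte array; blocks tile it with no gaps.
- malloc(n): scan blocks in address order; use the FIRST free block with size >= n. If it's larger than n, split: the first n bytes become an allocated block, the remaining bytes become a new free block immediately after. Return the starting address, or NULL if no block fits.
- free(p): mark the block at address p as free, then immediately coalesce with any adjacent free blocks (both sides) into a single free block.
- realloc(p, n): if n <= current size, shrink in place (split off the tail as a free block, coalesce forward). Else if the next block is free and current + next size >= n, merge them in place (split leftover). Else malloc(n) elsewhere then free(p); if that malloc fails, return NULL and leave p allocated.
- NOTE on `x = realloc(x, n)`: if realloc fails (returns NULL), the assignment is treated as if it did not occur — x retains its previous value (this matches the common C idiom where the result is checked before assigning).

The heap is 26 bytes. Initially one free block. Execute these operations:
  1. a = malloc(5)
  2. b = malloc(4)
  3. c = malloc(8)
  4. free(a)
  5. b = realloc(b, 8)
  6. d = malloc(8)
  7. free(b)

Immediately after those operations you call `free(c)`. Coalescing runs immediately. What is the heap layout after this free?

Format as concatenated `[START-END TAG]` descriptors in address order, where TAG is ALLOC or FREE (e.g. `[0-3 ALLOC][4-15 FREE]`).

Answer: [0-7 ALLOC][8-25 FREE]

Derivation:
Op 1: a = malloc(5) -> a = 0; heap: [0-4 ALLOC][5-25 FREE]
Op 2: b = malloc(4) -> b = 5; heap: [0-4 ALLOC][5-8 ALLOC][9-25 FREE]
Op 3: c = malloc(8) -> c = 9; heap: [0-4 ALLOC][5-8 ALLOC][9-16 ALLOC][17-25 FREE]
Op 4: free(a) -> (freed a); heap: [0-4 FREE][5-8 ALLOC][9-16 ALLOC][17-25 FREE]
Op 5: b = realloc(b, 8) -> b = 17; heap: [0-8 FREE][9-16 ALLOC][17-24 ALLOC][25-25 FREE]
Op 6: d = malloc(8) -> d = 0; heap: [0-7 ALLOC][8-8 FREE][9-16 ALLOC][17-24 ALLOC][25-25 FREE]
Op 7: free(b) -> (freed b); heap: [0-7 ALLOC][8-8 FREE][9-16 ALLOC][17-25 FREE]
free(c): c = 9 -> block [9-16 ALLOC]; mark free, coalesce with adjacent free neighbors -> [0-7 ALLOC][8-25 FREE]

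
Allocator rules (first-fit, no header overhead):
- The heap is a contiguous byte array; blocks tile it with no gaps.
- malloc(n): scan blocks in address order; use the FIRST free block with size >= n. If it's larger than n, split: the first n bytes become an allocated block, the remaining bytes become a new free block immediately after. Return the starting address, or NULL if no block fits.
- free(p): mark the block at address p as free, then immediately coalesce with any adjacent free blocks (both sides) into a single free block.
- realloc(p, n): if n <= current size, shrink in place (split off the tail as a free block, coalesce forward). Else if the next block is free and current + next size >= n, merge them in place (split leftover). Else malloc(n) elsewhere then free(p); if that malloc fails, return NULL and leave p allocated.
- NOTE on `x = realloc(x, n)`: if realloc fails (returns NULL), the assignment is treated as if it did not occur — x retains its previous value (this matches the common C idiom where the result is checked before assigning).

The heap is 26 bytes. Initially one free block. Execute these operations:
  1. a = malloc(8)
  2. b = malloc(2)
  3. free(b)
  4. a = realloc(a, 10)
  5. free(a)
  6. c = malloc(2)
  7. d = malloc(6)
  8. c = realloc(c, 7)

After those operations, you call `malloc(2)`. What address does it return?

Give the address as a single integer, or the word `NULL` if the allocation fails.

Op 1: a = malloc(8) -> a = 0; heap: [0-7 ALLOC][8-25 FREE]
Op 2: b = malloc(2) -> b = 8; heap: [0-7 ALLOC][8-9 ALLOC][10-25 FREE]
Op 3: free(b) -> (freed b); heap: [0-7 ALLOC][8-25 FREE]
Op 4: a = realloc(a, 10) -> a = 0; heap: [0-9 ALLOC][10-25 FREE]
Op 5: free(a) -> (freed a); heap: [0-25 FREE]
Op 6: c = malloc(2) -> c = 0; heap: [0-1 ALLOC][2-25 FREE]
Op 7: d = malloc(6) -> d = 2; heap: [0-1 ALLOC][2-7 ALLOC][8-25 FREE]
Op 8: c = realloc(c, 7) -> c = 8; heap: [0-1 FREE][2-7 ALLOC][8-14 ALLOC][15-25 FREE]
malloc(2): first-fit scan over [0-1 FREE][2-7 ALLOC][8-14 ALLOC][15-25 FREE] -> 0

Answer: 0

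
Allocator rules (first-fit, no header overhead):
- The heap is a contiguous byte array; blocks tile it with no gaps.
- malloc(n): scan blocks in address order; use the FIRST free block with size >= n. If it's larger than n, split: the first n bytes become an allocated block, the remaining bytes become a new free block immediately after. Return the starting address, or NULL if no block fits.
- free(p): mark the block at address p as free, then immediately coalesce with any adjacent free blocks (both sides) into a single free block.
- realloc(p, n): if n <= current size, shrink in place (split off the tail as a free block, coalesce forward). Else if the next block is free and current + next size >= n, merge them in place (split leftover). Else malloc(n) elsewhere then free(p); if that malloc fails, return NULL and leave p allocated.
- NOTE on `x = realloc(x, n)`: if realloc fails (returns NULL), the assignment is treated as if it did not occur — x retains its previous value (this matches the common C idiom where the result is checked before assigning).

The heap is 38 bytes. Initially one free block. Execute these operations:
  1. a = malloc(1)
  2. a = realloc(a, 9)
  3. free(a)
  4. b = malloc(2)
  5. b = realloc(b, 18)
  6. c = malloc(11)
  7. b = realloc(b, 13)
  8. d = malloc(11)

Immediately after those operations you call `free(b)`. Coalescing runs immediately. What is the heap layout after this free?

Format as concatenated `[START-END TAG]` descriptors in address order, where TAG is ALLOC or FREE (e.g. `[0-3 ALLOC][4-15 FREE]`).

Op 1: a = malloc(1) -> a = 0; heap: [0-0 ALLOC][1-37 FREE]
Op 2: a = realloc(a, 9) -> a = 0; heap: [0-8 ALLOC][9-37 FREE]
Op 3: free(a) -> (freed a); heap: [0-37 FREE]
Op 4: b = malloc(2) -> b = 0; heap: [0-1 ALLOC][2-37 FREE]
Op 5: b = realloc(b, 18) -> b = 0; heap: [0-17 ALLOC][18-37 FREE]
Op 6: c = malloc(11) -> c = 18; heap: [0-17 ALLOC][18-28 ALLOC][29-37 FREE]
Op 7: b = realloc(b, 13) -> b = 0; heap: [0-12 ALLOC][13-17 FREE][18-28 ALLOC][29-37 FREE]
Op 8: d = malloc(11) -> d = NULL; heap: [0-12 ALLOC][13-17 FREE][18-28 ALLOC][29-37 FREE]
free(b): b = 0 -> block [0-12 ALLOC]; mark free, coalesce with adjacent free neighbors -> [0-17 FREE][18-28 ALLOC][29-37 FREE]

Answer: [0-17 FREE][18-28 ALLOC][29-37 FREE]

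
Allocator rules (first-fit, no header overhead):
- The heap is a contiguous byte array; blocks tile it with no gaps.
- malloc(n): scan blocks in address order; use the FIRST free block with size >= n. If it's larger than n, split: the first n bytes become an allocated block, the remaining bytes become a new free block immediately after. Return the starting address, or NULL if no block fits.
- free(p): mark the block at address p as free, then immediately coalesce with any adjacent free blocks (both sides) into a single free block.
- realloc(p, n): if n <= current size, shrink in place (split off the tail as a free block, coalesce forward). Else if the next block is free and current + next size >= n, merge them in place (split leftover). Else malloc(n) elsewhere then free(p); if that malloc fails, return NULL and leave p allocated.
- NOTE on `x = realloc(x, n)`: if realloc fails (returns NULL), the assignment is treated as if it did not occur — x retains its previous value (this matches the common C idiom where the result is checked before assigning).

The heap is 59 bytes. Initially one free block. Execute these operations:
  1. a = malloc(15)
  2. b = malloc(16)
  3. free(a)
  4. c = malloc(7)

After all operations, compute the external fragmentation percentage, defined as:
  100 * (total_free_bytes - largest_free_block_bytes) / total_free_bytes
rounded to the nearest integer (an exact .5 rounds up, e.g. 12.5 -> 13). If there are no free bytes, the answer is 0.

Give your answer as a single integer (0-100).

Op 1: a = malloc(15) -> a = 0; heap: [0-14 ALLOC][15-58 FREE]
Op 2: b = malloc(16) -> b = 15; heap: [0-14 ALLOC][15-30 ALLOC][31-58 FREE]
Op 3: free(a) -> (freed a); heap: [0-14 FREE][15-30 ALLOC][31-58 FREE]
Op 4: c = malloc(7) -> c = 0; heap: [0-6 ALLOC][7-14 FREE][15-30 ALLOC][31-58 FREE]
Free blocks: [8 28] total_free=36 largest=28 -> 100*(36-28)/36 = 800/36 ≈ 22.222 -> rounds to 22

Answer: 22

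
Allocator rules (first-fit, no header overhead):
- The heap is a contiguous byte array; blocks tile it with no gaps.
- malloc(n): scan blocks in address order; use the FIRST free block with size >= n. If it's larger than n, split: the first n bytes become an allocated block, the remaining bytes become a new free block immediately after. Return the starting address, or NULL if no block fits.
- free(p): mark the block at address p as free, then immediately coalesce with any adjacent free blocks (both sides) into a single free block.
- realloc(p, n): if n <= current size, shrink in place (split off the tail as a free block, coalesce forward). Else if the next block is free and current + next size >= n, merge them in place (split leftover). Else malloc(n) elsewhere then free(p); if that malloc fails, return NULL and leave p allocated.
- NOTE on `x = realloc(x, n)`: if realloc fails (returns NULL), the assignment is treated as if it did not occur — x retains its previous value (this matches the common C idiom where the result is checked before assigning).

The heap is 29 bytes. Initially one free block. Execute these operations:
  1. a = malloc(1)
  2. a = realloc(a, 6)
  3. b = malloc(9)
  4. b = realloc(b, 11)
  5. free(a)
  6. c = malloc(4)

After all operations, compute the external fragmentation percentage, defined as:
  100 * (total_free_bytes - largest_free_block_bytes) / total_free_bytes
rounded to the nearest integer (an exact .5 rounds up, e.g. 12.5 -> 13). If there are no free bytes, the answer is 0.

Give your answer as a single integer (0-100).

Answer: 14

Derivation:
Op 1: a = malloc(1) -> a = 0; heap: [0-0 ALLOC][1-28 FREE]
Op 2: a = realloc(a, 6) -> a = 0; heap: [0-5 ALLOC][6-28 FREE]
Op 3: b = malloc(9) -> b = 6; heap: [0-5 ALLOC][6-14 ALLOC][15-28 FREE]
Op 4: b = realloc(b, 11) -> b = 6; heap: [0-5 ALLOC][6-16 ALLOC][17-28 FREE]
Op 5: free(a) -> (freed a); heap: [0-5 FREE][6-16 ALLOC][17-28 FREE]
Op 6: c = malloc(4) -> c = 0; heap: [0-3 ALLOC][4-5 FREE][6-16 ALLOC][17-28 FREE]
Free blocks: [2 12] total_free=14 largest=12 -> 100*(14-12)/14 = 200/14 ≈ 14.286 -> rounds to 14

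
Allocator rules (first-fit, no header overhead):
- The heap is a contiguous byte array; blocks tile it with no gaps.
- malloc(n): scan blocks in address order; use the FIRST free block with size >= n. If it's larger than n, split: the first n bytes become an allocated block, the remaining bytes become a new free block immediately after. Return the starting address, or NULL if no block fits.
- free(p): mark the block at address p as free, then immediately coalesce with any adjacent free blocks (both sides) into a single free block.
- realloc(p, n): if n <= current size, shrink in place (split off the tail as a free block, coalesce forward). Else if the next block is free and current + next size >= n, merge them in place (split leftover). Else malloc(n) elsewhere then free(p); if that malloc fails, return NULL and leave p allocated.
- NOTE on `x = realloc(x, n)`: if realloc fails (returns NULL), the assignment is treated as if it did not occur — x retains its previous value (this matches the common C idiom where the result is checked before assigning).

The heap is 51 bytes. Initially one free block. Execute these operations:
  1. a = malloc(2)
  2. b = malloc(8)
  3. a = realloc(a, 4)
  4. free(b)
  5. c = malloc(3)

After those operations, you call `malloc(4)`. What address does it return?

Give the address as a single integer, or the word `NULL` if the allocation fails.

Answer: 3

Derivation:
Op 1: a = malloc(2) -> a = 0; heap: [0-1 ALLOC][2-50 FREE]
Op 2: b = malloc(8) -> b = 2; heap: [0-1 ALLOC][2-9 ALLOC][10-50 FREE]
Op 3: a = realloc(a, 4) -> a = 10; heap: [0-1 FREE][2-9 ALLOC][10-13 ALLOC][14-50 FREE]
Op 4: free(b) -> (freed b); heap: [0-9 FREE][10-13 ALLOC][14-50 FREE]
Op 5: c = malloc(3) -> c = 0; heap: [0-2 ALLOC][3-9 FREE][10-13 ALLOC][14-50 FREE]
malloc(4): first-fit scan over [0-2 ALLOC][3-9 FREE][10-13 ALLOC][14-50 FREE] -> 3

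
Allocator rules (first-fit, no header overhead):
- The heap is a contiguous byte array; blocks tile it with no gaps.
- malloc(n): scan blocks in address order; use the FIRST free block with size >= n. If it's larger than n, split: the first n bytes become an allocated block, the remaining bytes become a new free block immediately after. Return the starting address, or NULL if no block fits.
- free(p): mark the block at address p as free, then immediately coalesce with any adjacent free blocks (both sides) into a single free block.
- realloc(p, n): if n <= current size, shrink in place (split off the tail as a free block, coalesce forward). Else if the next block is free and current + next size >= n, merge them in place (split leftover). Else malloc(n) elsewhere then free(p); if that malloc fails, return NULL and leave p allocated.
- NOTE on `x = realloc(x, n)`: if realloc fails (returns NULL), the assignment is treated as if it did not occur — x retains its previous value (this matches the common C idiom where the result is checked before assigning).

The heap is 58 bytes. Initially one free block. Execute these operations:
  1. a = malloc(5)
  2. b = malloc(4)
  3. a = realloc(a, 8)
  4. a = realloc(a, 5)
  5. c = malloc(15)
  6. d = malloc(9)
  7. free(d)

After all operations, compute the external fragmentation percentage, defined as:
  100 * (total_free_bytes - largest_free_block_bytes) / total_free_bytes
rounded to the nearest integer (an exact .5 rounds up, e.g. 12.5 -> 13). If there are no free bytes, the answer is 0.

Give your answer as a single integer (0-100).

Answer: 15

Derivation:
Op 1: a = malloc(5) -> a = 0; heap: [0-4 ALLOC][5-57 FREE]
Op 2: b = malloc(4) -> b = 5; heap: [0-4 ALLOC][5-8 ALLOC][9-57 FREE]
Op 3: a = realloc(a, 8) -> a = 9; heap: [0-4 FREE][5-8 ALLOC][9-16 ALLOC][17-57 FREE]
Op 4: a = realloc(a, 5) -> a = 9; heap: [0-4 FREE][5-8 ALLOC][9-13 ALLOC][14-57 FREE]
Op 5: c = malloc(15) -> c = 14; heap: [0-4 FREE][5-8 ALLOC][9-13 ALLOC][14-28 ALLOC][29-57 FREE]
Op 6: d = malloc(9) -> d = 29; heap: [0-4 FREE][5-8 ALLOC][9-13 ALLOC][14-28 ALLOC][29-37 ALLOC][38-57 FREE]
Op 7: free(d) -> (freed d); heap: [0-4 FREE][5-8 ALLOC][9-13 ALLOC][14-28 ALLOC][29-57 FREE]
Free blocks: [5 29] total_free=34 largest=29 -> 100*(34-29)/34 = 500/34 ≈ 14.706 -> rounds to 15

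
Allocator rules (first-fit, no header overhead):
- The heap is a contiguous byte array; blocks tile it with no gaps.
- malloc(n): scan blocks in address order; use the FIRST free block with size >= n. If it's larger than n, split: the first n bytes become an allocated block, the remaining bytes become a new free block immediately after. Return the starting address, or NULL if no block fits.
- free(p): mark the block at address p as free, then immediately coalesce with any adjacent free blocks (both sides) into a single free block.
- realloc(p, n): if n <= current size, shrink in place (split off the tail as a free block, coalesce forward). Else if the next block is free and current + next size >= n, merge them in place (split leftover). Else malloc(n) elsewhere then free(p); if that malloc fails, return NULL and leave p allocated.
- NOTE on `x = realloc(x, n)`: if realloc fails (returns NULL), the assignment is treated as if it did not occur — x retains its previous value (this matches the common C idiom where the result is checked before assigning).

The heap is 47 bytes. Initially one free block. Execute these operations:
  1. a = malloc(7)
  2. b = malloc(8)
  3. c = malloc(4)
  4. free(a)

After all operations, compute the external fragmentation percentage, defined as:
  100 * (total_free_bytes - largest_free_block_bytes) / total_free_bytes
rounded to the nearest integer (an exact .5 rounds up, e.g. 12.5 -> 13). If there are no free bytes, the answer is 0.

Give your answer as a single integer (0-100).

Answer: 20

Derivation:
Op 1: a = malloc(7) -> a = 0; heap: [0-6 ALLOC][7-46 FREE]
Op 2: b = malloc(8) -> b = 7; heap: [0-6 ALLOC][7-14 ALLOC][15-46 FREE]
Op 3: c = malloc(4) -> c = 15; heap: [0-6 ALLOC][7-14 ALLOC][15-18 ALLOC][19-46 FREE]
Op 4: free(a) -> (freed a); heap: [0-6 FREE][7-14 ALLOC][15-18 ALLOC][19-46 FREE]
Free blocks: [7 28] total_free=35 largest=28 -> 100*(35-28)/35 = 700/35 = 20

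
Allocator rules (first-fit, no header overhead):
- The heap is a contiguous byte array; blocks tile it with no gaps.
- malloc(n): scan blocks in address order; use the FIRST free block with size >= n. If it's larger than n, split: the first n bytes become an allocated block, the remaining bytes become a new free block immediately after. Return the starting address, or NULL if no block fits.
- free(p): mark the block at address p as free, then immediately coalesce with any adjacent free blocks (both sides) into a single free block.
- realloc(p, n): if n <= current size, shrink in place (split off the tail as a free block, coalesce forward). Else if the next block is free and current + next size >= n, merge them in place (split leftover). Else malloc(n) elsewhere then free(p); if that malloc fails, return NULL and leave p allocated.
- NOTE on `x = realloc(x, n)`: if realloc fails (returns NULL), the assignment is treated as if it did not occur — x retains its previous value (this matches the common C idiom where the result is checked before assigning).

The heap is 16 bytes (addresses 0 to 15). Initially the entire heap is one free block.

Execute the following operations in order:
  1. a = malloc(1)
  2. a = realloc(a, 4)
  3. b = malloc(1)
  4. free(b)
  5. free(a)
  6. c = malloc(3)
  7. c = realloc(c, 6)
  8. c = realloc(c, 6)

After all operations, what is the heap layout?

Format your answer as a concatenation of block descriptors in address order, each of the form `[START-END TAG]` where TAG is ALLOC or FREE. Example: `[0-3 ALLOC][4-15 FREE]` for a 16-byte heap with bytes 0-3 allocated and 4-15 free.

Answer: [0-5 ALLOC][6-15 FREE]

Derivation:
Op 1: a = malloc(1) -> a = 0; heap: [0-0 ALLOC][1-15 FREE]
Op 2: a = realloc(a, 4) -> a = 0; heap: [0-3 ALLOC][4-15 FREE]
Op 3: b = malloc(1) -> b = 4; heap: [0-3 ALLOC][4-4 ALLOC][5-15 FREE]
Op 4: free(b) -> (freed b); heap: [0-3 ALLOC][4-15 FREE]
Op 5: free(a) -> (freed a); heap: [0-15 FREE]
Op 6: c = malloc(3) -> c = 0; heap: [0-2 ALLOC][3-15 FREE]
Op 7: c = realloc(c, 6) -> c = 0; heap: [0-5 ALLOC][6-15 FREE]
Op 8: c = realloc(c, 6) -> c = 0; heap: [0-5 ALLOC][6-15 FREE]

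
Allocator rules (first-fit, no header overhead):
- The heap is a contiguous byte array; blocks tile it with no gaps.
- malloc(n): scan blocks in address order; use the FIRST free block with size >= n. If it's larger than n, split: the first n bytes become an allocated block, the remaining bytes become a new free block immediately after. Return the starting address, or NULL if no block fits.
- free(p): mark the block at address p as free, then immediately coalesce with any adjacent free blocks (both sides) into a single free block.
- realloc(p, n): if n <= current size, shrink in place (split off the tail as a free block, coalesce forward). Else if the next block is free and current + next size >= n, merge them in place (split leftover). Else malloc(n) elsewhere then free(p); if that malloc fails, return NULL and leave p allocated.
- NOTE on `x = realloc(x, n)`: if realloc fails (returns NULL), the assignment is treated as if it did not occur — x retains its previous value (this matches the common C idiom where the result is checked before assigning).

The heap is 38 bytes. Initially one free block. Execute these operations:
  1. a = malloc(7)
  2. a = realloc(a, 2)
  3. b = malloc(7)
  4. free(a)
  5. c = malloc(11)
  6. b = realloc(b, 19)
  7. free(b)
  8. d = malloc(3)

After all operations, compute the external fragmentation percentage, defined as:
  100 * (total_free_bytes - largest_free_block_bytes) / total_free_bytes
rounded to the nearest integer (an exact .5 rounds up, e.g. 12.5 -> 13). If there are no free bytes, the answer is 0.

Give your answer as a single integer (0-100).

Answer: 25

Derivation:
Op 1: a = malloc(7) -> a = 0; heap: [0-6 ALLOC][7-37 FREE]
Op 2: a = realloc(a, 2) -> a = 0; heap: [0-1 ALLOC][2-37 FREE]
Op 3: b = malloc(7) -> b = 2; heap: [0-1 ALLOC][2-8 ALLOC][9-37 FREE]
Op 4: free(a) -> (freed a); heap: [0-1 FREE][2-8 ALLOC][9-37 FREE]
Op 5: c = malloc(11) -> c = 9; heap: [0-1 FREE][2-8 ALLOC][9-19 ALLOC][20-37 FREE]
Op 6: b = realloc(b, 19) -> NULL (b unchanged); heap: [0-1 FREE][2-8 ALLOC][9-19 ALLOC][20-37 FREE]
Op 7: free(b) -> (freed b); heap: [0-8 FREE][9-19 ALLOC][20-37 FREE]
Op 8: d = malloc(3) -> d = 0; heap: [0-2 ALLOC][3-8 FREE][9-19 ALLOC][20-37 FREE]
Free blocks: [6 18] total_free=24 largest=18 -> 100*(24-18)/24 = 600/24 = 25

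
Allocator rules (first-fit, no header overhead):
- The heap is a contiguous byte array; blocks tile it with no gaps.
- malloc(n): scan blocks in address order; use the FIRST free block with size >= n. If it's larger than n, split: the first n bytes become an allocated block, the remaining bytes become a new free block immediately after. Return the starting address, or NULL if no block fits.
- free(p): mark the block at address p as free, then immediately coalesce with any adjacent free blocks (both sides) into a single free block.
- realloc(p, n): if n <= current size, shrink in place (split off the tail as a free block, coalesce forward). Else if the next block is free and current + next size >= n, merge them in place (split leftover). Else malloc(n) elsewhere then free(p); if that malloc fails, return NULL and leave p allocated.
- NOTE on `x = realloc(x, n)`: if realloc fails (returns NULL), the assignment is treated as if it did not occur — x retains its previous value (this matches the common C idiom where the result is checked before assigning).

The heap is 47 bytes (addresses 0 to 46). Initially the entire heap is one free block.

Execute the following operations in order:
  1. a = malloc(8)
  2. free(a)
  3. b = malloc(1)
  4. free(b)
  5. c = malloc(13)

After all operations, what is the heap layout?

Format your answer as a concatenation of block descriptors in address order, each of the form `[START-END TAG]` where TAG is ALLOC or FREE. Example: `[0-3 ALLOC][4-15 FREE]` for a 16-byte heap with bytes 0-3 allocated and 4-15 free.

Answer: [0-12 ALLOC][13-46 FREE]

Derivation:
Op 1: a = malloc(8) -> a = 0; heap: [0-7 ALLOC][8-46 FREE]
Op 2: free(a) -> (freed a); heap: [0-46 FREE]
Op 3: b = malloc(1) -> b = 0; heap: [0-0 ALLOC][1-46 FREE]
Op 4: free(b) -> (freed b); heap: [0-46 FREE]
Op 5: c = malloc(13) -> c = 0; heap: [0-12 ALLOC][13-46 FREE]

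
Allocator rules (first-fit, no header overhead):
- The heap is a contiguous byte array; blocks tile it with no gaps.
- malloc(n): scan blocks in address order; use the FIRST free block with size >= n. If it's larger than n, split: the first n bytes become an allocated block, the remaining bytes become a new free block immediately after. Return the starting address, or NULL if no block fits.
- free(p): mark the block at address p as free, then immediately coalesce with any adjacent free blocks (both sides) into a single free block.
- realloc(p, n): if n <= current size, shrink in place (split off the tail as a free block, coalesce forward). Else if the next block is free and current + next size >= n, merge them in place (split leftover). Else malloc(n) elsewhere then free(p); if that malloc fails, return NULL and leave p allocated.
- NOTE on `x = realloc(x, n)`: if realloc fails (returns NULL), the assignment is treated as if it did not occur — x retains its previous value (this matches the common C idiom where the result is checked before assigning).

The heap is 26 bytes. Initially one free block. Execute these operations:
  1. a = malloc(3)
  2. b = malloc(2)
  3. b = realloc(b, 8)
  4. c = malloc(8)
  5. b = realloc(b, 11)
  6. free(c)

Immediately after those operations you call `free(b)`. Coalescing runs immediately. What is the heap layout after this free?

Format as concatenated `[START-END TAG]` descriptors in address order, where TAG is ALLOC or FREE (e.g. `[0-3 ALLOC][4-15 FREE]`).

Op 1: a = malloc(3) -> a = 0; heap: [0-2 ALLOC][3-25 FREE]
Op 2: b = malloc(2) -> b = 3; heap: [0-2 ALLOC][3-4 ALLOC][5-25 FREE]
Op 3: b = realloc(b, 8) -> b = 3; heap: [0-2 ALLOC][3-10 ALLOC][11-25 FREE]
Op 4: c = malloc(8) -> c = 11; heap: [0-2 ALLOC][3-10 ALLOC][11-18 ALLOC][19-25 FREE]
Op 5: b = realloc(b, 11) -> NULL (b unchanged); heap: [0-2 ALLOC][3-10 ALLOC][11-18 ALLOC][19-25 FREE]
Op 6: free(c) -> (freed c); heap: [0-2 ALLOC][3-10 ALLOC][11-25 FREE]
free(b): b = 3 -> block [3-10 ALLOC]; mark free, coalesce with adjacent free neighbors -> [0-2 ALLOC][3-25 FREE]

Answer: [0-2 ALLOC][3-25 FREE]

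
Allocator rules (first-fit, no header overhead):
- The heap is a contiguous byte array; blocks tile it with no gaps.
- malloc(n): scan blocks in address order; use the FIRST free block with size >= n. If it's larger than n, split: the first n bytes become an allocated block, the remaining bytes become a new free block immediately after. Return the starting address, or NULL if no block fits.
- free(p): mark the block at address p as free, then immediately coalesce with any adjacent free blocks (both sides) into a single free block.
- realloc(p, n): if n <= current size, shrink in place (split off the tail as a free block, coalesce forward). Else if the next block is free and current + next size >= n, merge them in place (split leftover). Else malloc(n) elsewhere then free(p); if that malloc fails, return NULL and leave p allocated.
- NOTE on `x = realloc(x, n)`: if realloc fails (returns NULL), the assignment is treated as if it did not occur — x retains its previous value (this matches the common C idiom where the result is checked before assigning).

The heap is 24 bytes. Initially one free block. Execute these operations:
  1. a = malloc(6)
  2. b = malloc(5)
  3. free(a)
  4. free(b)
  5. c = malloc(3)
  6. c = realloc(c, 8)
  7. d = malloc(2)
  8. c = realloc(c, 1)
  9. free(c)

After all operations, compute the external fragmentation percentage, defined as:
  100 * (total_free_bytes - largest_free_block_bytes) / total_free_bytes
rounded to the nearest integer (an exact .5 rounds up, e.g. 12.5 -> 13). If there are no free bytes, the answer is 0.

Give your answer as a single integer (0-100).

Answer: 36

Derivation:
Op 1: a = malloc(6) -> a = 0; heap: [0-5 ALLOC][6-23 FREE]
Op 2: b = malloc(5) -> b = 6; heap: [0-5 ALLOC][6-10 ALLOC][11-23 FREE]
Op 3: free(a) -> (freed a); heap: [0-5 FREE][6-10 ALLOC][11-23 FREE]
Op 4: free(b) -> (freed b); heap: [0-23 FREE]
Op 5: c = malloc(3) -> c = 0; heap: [0-2 ALLOC][3-23 FREE]
Op 6: c = realloc(c, 8) -> c = 0; heap: [0-7 ALLOC][8-23 FREE]
Op 7: d = malloc(2) -> d = 8; heap: [0-7 ALLOC][8-9 ALLOC][10-23 FREE]
Op 8: c = realloc(c, 1) -> c = 0; heap: [0-0 ALLOC][1-7 FREE][8-9 ALLOC][10-23 FREE]
Op 9: free(c) -> (freed c); heap: [0-7 FREE][8-9 ALLOC][10-23 FREE]
Free blocks: [8 14] total_free=22 largest=14 -> 100*(22-14)/22 = 800/22 ≈ 36.364 -> rounds to 36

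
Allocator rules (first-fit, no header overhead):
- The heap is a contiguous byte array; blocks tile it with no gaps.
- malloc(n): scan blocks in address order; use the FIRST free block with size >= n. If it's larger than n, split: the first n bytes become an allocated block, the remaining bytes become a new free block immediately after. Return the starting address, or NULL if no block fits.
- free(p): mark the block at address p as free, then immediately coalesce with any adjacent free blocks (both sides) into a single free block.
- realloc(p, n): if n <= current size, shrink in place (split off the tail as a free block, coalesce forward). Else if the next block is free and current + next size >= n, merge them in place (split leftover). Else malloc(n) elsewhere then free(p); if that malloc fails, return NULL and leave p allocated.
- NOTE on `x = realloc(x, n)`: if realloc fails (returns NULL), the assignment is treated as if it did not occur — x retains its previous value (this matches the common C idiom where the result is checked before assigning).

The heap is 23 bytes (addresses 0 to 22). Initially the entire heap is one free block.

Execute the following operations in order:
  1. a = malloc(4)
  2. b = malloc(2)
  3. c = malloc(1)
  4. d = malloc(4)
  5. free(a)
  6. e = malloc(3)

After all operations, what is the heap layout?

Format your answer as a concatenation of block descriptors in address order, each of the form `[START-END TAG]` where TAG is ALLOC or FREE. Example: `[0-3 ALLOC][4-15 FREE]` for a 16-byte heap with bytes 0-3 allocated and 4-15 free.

Op 1: a = malloc(4) -> a = 0; heap: [0-3 ALLOC][4-22 FREE]
Op 2: b = malloc(2) -> b = 4; heap: [0-3 ALLOC][4-5 ALLOC][6-22 FREE]
Op 3: c = malloc(1) -> c = 6; heap: [0-3 ALLOC][4-5 ALLOC][6-6 ALLOC][7-22 FREE]
Op 4: d = malloc(4) -> d = 7; heap: [0-3 ALLOC][4-5 ALLOC][6-6 ALLOC][7-10 ALLOC][11-22 FREE]
Op 5: free(a) -> (freed a); heap: [0-3 FREE][4-5 ALLOC][6-6 ALLOC][7-10 ALLOC][11-22 FREE]
Op 6: e = malloc(3) -> e = 0; heap: [0-2 ALLOC][3-3 FREE][4-5 ALLOC][6-6 ALLOC][7-10 ALLOC][11-22 FREE]

Answer: [0-2 ALLOC][3-3 FREE][4-5 ALLOC][6-6 ALLOC][7-10 ALLOC][11-22 FREE]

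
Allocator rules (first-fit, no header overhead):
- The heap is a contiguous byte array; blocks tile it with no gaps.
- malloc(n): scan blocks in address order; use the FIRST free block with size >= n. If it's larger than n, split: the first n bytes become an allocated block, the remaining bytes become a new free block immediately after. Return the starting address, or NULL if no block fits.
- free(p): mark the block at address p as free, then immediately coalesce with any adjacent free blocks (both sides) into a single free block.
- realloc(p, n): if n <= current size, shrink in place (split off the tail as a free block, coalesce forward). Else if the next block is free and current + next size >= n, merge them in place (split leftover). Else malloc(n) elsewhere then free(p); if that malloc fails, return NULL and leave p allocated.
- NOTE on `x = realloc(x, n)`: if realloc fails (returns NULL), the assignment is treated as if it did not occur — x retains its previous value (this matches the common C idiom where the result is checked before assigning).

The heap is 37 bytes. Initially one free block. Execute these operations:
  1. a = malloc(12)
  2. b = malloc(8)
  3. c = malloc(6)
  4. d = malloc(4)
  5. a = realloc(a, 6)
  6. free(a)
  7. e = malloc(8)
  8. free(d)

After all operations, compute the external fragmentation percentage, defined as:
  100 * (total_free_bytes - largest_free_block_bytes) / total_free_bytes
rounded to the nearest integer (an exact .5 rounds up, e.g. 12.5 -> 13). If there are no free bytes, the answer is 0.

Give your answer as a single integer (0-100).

Answer: 27

Derivation:
Op 1: a = malloc(12) -> a = 0; heap: [0-11 ALLOC][12-36 FREE]
Op 2: b = malloc(8) -> b = 12; heap: [0-11 ALLOC][12-19 ALLOC][20-36 FREE]
Op 3: c = malloc(6) -> c = 20; heap: [0-11 ALLOC][12-19 ALLOC][20-25 ALLOC][26-36 FREE]
Op 4: d = malloc(4) -> d = 26; heap: [0-11 ALLOC][12-19 ALLOC][20-25 ALLOC][26-29 ALLOC][30-36 FREE]
Op 5: a = realloc(a, 6) -> a = 0; heap: [0-5 ALLOC][6-11 FREE][12-19 ALLOC][20-25 ALLOC][26-29 ALLOC][30-36 FREE]
Op 6: free(a) -> (freed a); heap: [0-11 FREE][12-19 ALLOC][20-25 ALLOC][26-29 ALLOC][30-36 FREE]
Op 7: e = malloc(8) -> e = 0; heap: [0-7 ALLOC][8-11 FREE][12-19 ALLOC][20-25 ALLOC][26-29 ALLOC][30-36 FREE]
Op 8: free(d) -> (freed d); heap: [0-7 ALLOC][8-11 FREE][12-19 ALLOC][20-25 ALLOC][26-36 FREE]
Free blocks: [4 11] total_free=15 largest=11 -> 100*(15-11)/15 = 400/15 ≈ 26.667 -> rounds to 27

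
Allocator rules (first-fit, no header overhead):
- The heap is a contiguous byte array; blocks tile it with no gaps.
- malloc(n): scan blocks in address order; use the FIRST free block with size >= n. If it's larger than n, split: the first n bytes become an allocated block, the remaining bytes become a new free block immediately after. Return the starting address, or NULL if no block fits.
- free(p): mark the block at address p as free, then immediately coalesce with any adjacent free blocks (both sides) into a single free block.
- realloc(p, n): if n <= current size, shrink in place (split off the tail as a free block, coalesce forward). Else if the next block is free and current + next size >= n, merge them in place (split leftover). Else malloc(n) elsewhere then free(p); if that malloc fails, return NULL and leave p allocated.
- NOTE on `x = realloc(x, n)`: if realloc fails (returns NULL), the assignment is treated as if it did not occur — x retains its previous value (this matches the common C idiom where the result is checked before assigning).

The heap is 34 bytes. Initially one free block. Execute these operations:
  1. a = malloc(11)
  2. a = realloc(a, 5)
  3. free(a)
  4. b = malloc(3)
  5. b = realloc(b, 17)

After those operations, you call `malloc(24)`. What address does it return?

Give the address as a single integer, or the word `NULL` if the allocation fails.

Answer: NULL

Derivation:
Op 1: a = malloc(11) -> a = 0; heap: [0-10 ALLOC][11-33 FREE]
Op 2: a = realloc(a, 5) -> a = 0; heap: [0-4 ALLOC][5-33 FREE]
Op 3: free(a) -> (freed a); heap: [0-33 FREE]
Op 4: b = malloc(3) -> b = 0; heap: [0-2 ALLOC][3-33 FREE]
Op 5: b = realloc(b, 17) -> b = 0; heap: [0-16 ALLOC][17-33 FREE]
malloc(24): first-fit scan over [0-16 ALLOC][17-33 FREE] -> NULL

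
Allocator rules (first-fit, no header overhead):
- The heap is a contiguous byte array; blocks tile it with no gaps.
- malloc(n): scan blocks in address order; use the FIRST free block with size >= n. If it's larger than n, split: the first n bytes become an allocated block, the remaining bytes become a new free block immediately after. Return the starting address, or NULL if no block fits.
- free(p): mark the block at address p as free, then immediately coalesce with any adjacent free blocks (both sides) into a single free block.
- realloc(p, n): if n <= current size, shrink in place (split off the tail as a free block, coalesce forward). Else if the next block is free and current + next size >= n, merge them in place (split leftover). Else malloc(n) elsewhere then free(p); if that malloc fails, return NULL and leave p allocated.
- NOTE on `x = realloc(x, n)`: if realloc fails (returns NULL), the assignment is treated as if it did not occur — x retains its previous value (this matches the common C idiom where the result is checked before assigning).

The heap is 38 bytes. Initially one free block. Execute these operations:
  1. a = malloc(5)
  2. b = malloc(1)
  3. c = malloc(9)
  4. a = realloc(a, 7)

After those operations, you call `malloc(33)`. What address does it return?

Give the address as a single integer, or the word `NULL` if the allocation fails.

Op 1: a = malloc(5) -> a = 0; heap: [0-4 ALLOC][5-37 FREE]
Op 2: b = malloc(1) -> b = 5; heap: [0-4 ALLOC][5-5 ALLOC][6-37 FREE]
Op 3: c = malloc(9) -> c = 6; heap: [0-4 ALLOC][5-5 ALLOC][6-14 ALLOC][15-37 FREE]
Op 4: a = realloc(a, 7) -> a = 15; heap: [0-4 FREE][5-5 ALLOC][6-14 ALLOC][15-21 ALLOC][22-37 FREE]
malloc(33): first-fit scan over [0-4 FREE][5-5 ALLOC][6-14 ALLOC][15-21 ALLOC][22-37 FREE] -> NULL

Answer: NULL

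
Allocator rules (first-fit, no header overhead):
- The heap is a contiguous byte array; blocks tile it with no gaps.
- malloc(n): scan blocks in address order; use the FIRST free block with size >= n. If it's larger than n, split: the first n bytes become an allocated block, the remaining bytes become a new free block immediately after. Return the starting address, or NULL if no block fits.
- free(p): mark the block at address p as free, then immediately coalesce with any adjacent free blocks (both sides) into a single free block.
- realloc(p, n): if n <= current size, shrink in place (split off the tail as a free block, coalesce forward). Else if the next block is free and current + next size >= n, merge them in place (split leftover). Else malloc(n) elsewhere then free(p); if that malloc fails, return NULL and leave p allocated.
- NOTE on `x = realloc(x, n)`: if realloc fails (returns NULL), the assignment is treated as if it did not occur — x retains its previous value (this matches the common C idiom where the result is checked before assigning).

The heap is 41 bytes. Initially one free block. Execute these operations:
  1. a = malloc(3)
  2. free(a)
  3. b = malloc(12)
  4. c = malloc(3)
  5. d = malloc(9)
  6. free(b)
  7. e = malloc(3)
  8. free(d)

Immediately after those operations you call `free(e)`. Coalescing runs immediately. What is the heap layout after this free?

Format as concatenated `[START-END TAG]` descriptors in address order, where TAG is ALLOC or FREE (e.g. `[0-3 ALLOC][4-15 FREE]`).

Answer: [0-11 FREE][12-14 ALLOC][15-40 FREE]

Derivation:
Op 1: a = malloc(3) -> a = 0; heap: [0-2 ALLOC][3-40 FREE]
Op 2: free(a) -> (freed a); heap: [0-40 FREE]
Op 3: b = malloc(12) -> b = 0; heap: [0-11 ALLOC][12-40 FREE]
Op 4: c = malloc(3) -> c = 12; heap: [0-11 ALLOC][12-14 ALLOC][15-40 FREE]
Op 5: d = malloc(9) -> d = 15; heap: [0-11 ALLOC][12-14 ALLOC][15-23 ALLOC][24-40 FREE]
Op 6: free(b) -> (freed b); heap: [0-11 FREE][12-14 ALLOC][15-23 ALLOC][24-40 FREE]
Op 7: e = malloc(3) -> e = 0; heap: [0-2 ALLOC][3-11 FREE][12-14 ALLOC][15-23 ALLOC][24-40 FREE]
Op 8: free(d) -> (freed d); heap: [0-2 ALLOC][3-11 FREE][12-14 ALLOC][15-40 FREE]
free(e): e = 0 -> block [0-2 ALLOC]; mark free, coalesce with adjacent free neighbors -> [0-11 FREE][12-14 ALLOC][15-40 FREE]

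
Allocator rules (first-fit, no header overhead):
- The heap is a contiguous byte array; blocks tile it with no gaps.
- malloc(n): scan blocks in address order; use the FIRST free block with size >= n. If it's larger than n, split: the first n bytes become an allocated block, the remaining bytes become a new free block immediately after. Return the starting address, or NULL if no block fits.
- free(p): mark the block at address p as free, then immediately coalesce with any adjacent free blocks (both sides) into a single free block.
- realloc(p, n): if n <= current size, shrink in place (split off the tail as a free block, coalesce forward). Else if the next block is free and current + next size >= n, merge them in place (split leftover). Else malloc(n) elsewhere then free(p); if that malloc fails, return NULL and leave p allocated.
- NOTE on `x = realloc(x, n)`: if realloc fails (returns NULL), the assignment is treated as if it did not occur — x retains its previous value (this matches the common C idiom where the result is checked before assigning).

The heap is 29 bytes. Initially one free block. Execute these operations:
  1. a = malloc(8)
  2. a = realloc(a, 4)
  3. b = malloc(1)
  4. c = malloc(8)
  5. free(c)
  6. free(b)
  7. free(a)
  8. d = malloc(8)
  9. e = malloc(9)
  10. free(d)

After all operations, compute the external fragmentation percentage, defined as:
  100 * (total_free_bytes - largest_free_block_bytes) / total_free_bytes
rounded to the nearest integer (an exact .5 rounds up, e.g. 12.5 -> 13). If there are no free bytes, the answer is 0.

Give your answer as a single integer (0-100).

Answer: 40

Derivation:
Op 1: a = malloc(8) -> a = 0; heap: [0-7 ALLOC][8-28 FREE]
Op 2: a = realloc(a, 4) -> a = 0; heap: [0-3 ALLOC][4-28 FREE]
Op 3: b = malloc(1) -> b = 4; heap: [0-3 ALLOC][4-4 ALLOC][5-28 FREE]
Op 4: c = malloc(8) -> c = 5; heap: [0-3 ALLOC][4-4 ALLOC][5-12 ALLOC][13-28 FREE]
Op 5: free(c) -> (freed c); heap: [0-3 ALLOC][4-4 ALLOC][5-28 FREE]
Op 6: free(b) -> (freed b); heap: [0-3 ALLOC][4-28 FREE]
Op 7: free(a) -> (freed a); heap: [0-28 FREE]
Op 8: d = malloc(8) -> d = 0; heap: [0-7 ALLOC][8-28 FREE]
Op 9: e = malloc(9) -> e = 8; heap: [0-7 ALLOC][8-16 ALLOC][17-28 FREE]
Op 10: free(d) -> (freed d); heap: [0-7 FREE][8-16 ALLOC][17-28 FREE]
Free blocks: [8 12] total_free=20 largest=12 -> 100*(20-12)/20 = 800/20 = 40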